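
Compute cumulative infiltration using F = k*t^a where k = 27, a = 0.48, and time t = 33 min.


F = k * t^a = 27 * 33^0.48
F = 27 * 5.356569

144.6274 mm


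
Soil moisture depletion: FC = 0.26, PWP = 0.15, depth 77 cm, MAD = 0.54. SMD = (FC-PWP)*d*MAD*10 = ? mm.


SMD = (FC - PWP) * d * MAD * 10
SMD = (0.26 - 0.15) * 77 * 0.54 * 10
SMD = 0.1100 * 77 * 0.54 * 10

45.7380 mm


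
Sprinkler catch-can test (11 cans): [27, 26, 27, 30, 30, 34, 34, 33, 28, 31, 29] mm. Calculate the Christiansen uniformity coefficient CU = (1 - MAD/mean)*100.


mean = 29.909091 mm
MAD = 2.280992 mm
CU = (1 - 2.280992/29.909091)*100

92.3736 %


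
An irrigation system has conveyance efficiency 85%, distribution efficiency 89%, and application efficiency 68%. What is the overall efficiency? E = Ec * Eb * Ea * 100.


Ec = 0.85, Eb = 0.89, Ea = 0.68
E = 0.85 * 0.89 * 0.68 * 100 = 51.4420%

51.4420 %


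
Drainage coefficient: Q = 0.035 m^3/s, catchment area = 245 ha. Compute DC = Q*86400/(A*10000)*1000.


DC = Q * 86400 / (A * 10000) * 1000
DC = 0.035 * 86400 / (245 * 10000) * 1000
DC = 3024000.0000 / 2450000

1.2343 mm/day


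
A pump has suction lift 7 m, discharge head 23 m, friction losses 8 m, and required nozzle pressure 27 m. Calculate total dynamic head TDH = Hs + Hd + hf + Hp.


TDH = Hs + Hd + hf + Hp = 7 + 23 + 8 + 27 = 65

65 m


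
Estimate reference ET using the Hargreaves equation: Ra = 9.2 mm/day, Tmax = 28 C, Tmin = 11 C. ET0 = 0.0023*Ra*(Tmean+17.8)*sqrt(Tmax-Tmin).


Tmean = (Tmax + Tmin)/2 = (28 + 11)/2 = 19.5
ET0 = 0.0023 * 9.2 * (19.5 + 17.8) * sqrt(28 - 11)
ET0 = 0.0023 * 9.2 * 37.3 * 4.123106

3.2542 mm/day


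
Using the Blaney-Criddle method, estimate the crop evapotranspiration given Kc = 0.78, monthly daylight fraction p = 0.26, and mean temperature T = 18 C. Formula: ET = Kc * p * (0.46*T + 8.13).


ET = Kc * p * (0.46*T + 8.13)
ET = 0.78 * 0.26 * (0.46*18 + 8.13)
ET = 0.78 * 0.26 * 16.4100

3.3279 mm/day


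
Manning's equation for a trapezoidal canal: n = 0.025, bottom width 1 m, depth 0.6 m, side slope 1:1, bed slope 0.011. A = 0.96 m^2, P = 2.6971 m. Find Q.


R = A/P = 0.96/2.6971 = 0.355938
Q = (1/0.025) * 0.96 * 0.355938^(2/3) * 0.011^0.5

2.0228 m^3/s


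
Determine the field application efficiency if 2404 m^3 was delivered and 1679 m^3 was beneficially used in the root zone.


Ea = V_root / V_field * 100 = 1679 / 2404 * 100 = 69.8419%

69.8419 %


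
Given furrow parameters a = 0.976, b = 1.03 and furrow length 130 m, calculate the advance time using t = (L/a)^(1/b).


t = (L/a)^(1/b)
t = (130/0.976)^(1/1.03)
t = 133.196721^(1/1.03)

115.5088 min


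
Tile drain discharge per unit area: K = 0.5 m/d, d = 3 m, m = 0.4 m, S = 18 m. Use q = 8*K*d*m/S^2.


q = 8*K*d*m/S^2
q = 8*0.5*3*0.4/18^2
q = 4.8000 / 324

0.0148 m/d


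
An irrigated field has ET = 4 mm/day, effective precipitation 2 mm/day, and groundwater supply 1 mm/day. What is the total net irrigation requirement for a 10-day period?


Daily deficit = ET - Pe - GW = 4 - 2 - 1 = 1 mm/day
NIR = 1 * 10 = 10 mm

10.0000 mm


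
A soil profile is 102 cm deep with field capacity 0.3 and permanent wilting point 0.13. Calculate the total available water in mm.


AWC = (FC - PWP) * d * 10
AWC = (0.3 - 0.13) * 102 * 10
AWC = 0.1700 * 102 * 10

173.4000 mm


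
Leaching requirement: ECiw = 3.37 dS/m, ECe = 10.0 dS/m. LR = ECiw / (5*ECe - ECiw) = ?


LR = ECiw / (5*ECe - ECiw)
LR = 3.37 / (5*10.0 - 3.37)
LR = 3.37 / 46.6300

0.0723


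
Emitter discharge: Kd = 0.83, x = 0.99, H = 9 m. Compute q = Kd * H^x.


q = Kd * H^x = 0.83 * 9^0.99 = 0.83 * 8.804406

7.3077 L/h


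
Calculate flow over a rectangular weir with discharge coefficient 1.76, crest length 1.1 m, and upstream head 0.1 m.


Q = C * L * H^(3/2) = 1.76 * 1.1 * 0.1^1.5 = 1.76 * 1.1 * 0.031623

0.0612 m^3/s


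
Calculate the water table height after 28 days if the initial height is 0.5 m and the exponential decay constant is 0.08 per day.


m = m0 * exp(-k*t)
m = 0.5 * exp(-0.08 * 28)
m = 0.5 * exp(-2.2400)

0.0532 m


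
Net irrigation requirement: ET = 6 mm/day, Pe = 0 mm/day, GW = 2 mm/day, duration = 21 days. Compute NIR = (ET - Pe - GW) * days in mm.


Daily deficit = ET - Pe - GW = 6 - 0 - 2 = 4 mm/day
NIR = 4 * 21 = 84 mm

84.0000 mm


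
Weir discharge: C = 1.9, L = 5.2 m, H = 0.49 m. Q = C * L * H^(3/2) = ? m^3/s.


Q = C * L * H^(3/2) = 1.9 * 5.2 * 0.49^1.5 = 1.9 * 5.2 * 0.343000

3.3888 m^3/s


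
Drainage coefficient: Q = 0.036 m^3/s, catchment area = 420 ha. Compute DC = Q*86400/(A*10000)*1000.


DC = Q * 86400 / (A * 10000) * 1000
DC = 0.036 * 86400 / (420 * 10000) * 1000
DC = 3110400.0000 / 4200000

0.7406 mm/day


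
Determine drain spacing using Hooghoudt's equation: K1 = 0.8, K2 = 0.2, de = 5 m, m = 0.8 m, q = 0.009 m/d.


S^2 = 8*K2*de*m/q + 4*K1*m^2/q
S^2 = 8*0.2*5*0.8/0.009 + 4*0.8*0.8^2/0.009
S = sqrt(938.6667)

30.6377 m


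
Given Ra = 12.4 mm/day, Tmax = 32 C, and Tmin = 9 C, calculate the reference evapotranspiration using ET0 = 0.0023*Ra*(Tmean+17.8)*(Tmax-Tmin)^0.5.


Tmean = (Tmax + Tmin)/2 = (32 + 9)/2 = 20.5
ET0 = 0.0023 * 12.4 * (20.5 + 17.8) * sqrt(32 - 9)
ET0 = 0.0023 * 12.4 * 38.3 * 4.795832

5.2386 mm/day


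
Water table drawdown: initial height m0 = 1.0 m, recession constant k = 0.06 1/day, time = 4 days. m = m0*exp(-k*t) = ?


m = m0 * exp(-k*t)
m = 1.0 * exp(-0.06 * 4)
m = 1.0 * exp(-0.2400)

0.7866 m


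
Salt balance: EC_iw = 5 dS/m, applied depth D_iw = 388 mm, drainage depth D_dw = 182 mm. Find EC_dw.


EC_dw = EC_iw * D_iw / D_dw
EC_dw = 5 * 388 / 182
EC_dw = 1940 / 182

10.6593 dS/m


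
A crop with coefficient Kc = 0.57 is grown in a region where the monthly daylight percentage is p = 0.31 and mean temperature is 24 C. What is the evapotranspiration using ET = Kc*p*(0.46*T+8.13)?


ET = Kc * p * (0.46*T + 8.13)
ET = 0.57 * 0.31 * (0.46*24 + 8.13)
ET = 0.57 * 0.31 * 19.1700

3.3873 mm/day


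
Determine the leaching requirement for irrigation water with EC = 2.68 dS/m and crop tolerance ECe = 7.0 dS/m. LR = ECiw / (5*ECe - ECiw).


LR = ECiw / (5*ECe - ECiw)
LR = 2.68 / (5*7.0 - 2.68)
LR = 2.68 / 32.3200

0.0829


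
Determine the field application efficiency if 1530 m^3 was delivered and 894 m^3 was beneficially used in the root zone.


Ea = V_root / V_field * 100 = 894 / 1530 * 100 = 58.4314%

58.4314 %


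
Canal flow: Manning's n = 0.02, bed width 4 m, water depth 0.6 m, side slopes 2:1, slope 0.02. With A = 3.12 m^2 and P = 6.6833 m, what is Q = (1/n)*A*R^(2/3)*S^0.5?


R = A/P = 3.12/6.6833 = 0.466835
Q = (1/0.02) * 3.12 * 0.466835^(2/3) * 0.02^0.5

13.2764 m^3/s


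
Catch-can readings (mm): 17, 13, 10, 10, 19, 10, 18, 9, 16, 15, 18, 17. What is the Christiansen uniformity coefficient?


mean = 14.333333 mm
MAD = 3.277778 mm
CU = (1 - 3.277778/14.333333)*100

77.1318 %


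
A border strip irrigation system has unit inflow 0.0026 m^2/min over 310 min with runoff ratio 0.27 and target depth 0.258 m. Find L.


L = q*t/((1+r)*Z)
L = 0.0026*310/((1+0.27)*0.258)
L = 0.806/0.32766

2.4599 m


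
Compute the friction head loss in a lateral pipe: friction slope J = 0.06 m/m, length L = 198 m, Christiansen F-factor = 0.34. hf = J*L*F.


hf = J * L * F = 0.06 * 198 * 0.34 = 4.0392 m

4.0392 m


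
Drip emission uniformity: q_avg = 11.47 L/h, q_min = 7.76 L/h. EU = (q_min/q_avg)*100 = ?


EU = (q_min/q_avg)*100 = (7.76/11.47)*100 = 67.6548%

67.6548 %


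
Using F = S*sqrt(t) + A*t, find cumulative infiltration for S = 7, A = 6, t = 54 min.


F = S*sqrt(t) + A*t
F = 7*sqrt(54) + 6*54
F = 7*7.348469 + 324

375.4393 mm


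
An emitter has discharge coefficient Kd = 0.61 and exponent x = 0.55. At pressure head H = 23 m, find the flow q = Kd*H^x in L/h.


q = Kd * H^x = 0.61 * 23^0.55 = 0.61 * 5.609838

3.4220 L/h


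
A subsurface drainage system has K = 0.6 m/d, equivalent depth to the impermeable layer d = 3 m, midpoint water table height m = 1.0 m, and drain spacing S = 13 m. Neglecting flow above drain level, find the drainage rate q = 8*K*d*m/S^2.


q = 8*K*d*m/S^2
q = 8*0.6*3*1.0/13^2
q = 14.4000 / 169

0.0852 m/d


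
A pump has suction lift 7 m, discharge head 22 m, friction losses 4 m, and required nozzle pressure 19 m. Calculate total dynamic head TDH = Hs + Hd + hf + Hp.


TDH = Hs + Hd + hf + Hp = 7 + 22 + 4 + 19 = 52

52 m


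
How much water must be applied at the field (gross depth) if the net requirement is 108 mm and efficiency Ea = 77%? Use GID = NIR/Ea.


Ea = 77% = 0.77
GID = NIR / Ea = 108 / 0.77 = 140.2597 mm

140.2597 mm


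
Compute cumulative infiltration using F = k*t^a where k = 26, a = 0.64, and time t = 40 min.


F = k * t^a = 26 * 40^0.64
F = 26 * 10.600306

275.6080 mm


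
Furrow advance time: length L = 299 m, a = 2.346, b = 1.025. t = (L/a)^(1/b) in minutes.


t = (L/a)^(1/b)
t = (299/2.346)^(1/1.025)
t = 127.450980^(1/1.025)

113.2383 min


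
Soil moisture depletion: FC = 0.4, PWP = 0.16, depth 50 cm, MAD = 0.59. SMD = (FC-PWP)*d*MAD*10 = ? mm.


SMD = (FC - PWP) * d * MAD * 10
SMD = (0.4 - 0.16) * 50 * 0.59 * 10
SMD = 0.2400 * 50 * 0.59 * 10

70.8000 mm


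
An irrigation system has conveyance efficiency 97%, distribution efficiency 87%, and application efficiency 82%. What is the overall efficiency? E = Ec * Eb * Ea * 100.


Ec = 0.97, Eb = 0.87, Ea = 0.82
E = 0.97 * 0.87 * 0.82 * 100 = 69.1998%

69.1998 %


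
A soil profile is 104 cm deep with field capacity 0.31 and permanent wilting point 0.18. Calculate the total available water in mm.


AWC = (FC - PWP) * d * 10
AWC = (0.31 - 0.18) * 104 * 10
AWC = 0.1300 * 104 * 10

135.2000 mm


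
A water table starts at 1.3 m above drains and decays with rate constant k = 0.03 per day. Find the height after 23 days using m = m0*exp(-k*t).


m = m0 * exp(-k*t)
m = 1.3 * exp(-0.03 * 23)
m = 1.3 * exp(-0.6900)

0.6520 m


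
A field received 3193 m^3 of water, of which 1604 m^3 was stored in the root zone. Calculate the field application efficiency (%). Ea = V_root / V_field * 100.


Ea = V_root / V_field * 100 = 1604 / 3193 * 100 = 50.2349%

50.2349 %


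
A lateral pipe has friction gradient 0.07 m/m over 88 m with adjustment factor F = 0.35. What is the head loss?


hf = J * L * F = 0.07 * 88 * 0.35 = 2.1560 m

2.1560 m


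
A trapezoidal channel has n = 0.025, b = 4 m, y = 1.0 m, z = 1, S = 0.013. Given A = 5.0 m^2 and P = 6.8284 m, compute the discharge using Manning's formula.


R = A/P = 5.0/6.8284 = 0.732236
Q = (1/0.025) * 5.0 * 0.732236^(2/3) * 0.013^0.5

18.5255 m^3/s


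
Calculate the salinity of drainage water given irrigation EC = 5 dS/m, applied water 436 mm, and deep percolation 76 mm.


EC_dw = EC_iw * D_iw / D_dw
EC_dw = 5 * 436 / 76
EC_dw = 2180 / 76

28.6842 dS/m


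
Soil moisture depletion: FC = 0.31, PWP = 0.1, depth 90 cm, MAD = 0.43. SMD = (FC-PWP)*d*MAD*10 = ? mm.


SMD = (FC - PWP) * d * MAD * 10
SMD = (0.31 - 0.1) * 90 * 0.43 * 10
SMD = 0.2100 * 90 * 0.43 * 10

81.2700 mm


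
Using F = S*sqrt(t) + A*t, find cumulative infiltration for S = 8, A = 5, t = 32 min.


F = S*sqrt(t) + A*t
F = 8*sqrt(32) + 5*32
F = 8*5.656854 + 160

205.2548 mm


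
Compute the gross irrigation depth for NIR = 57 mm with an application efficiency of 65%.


Ea = 65% = 0.65
GID = NIR / Ea = 57 / 0.65 = 87.6923 mm

87.6923 mm


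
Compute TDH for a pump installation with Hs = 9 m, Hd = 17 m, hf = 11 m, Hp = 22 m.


TDH = Hs + Hd + hf + Hp = 9 + 17 + 11 + 22 = 59

59 m


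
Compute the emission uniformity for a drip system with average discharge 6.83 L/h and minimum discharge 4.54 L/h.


EU = (q_min/q_avg)*100 = (4.54/6.83)*100 = 66.4714%

66.4714 %


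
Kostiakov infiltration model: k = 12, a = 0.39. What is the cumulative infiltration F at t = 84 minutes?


F = k * t^a = 12 * 84^0.39
F = 12 * 5.629488

67.5539 mm


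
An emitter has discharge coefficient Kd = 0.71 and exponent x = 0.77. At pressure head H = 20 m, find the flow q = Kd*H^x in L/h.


q = Kd * H^x = 0.71 * 20^0.77 = 0.71 * 10.041373

7.1294 L/h


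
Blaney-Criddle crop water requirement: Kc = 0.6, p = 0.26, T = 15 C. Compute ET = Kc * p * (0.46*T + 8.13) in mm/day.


ET = Kc * p * (0.46*T + 8.13)
ET = 0.6 * 0.26 * (0.46*15 + 8.13)
ET = 0.6 * 0.26 * 15.0300

2.3447 mm/day


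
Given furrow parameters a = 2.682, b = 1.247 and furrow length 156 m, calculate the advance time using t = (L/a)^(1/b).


t = (L/a)^(1/b)
t = (156/2.682)^(1/1.247)
t = 58.165548^(1/1.247)

26.0093 min


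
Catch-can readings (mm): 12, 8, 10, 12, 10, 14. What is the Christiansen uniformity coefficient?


mean = 11.000000 mm
MAD = 1.666667 mm
CU = (1 - 1.666667/11.000000)*100

84.8485 %


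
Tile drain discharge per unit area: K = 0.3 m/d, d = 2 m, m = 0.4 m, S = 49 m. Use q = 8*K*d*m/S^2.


q = 8*K*d*m/S^2
q = 8*0.3*2*0.4/49^2
q = 1.9200 / 2401

7.9967e-04 m/d


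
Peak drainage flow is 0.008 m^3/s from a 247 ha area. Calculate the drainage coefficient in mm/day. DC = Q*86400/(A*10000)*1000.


DC = Q * 86400 / (A * 10000) * 1000
DC = 0.008 * 86400 / (247 * 10000) * 1000
DC = 691200.0000 / 2470000

0.2798 mm/day


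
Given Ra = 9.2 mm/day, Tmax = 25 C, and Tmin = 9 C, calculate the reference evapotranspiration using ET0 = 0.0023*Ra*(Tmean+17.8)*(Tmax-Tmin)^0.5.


Tmean = (Tmax + Tmin)/2 = (25 + 9)/2 = 17.0
ET0 = 0.0023 * 9.2 * (17.0 + 17.8) * sqrt(25 - 9)
ET0 = 0.0023 * 9.2 * 34.8 * 4.000000

2.9455 mm/day


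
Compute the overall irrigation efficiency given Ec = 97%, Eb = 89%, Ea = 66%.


Ec = 0.97, Eb = 0.89, Ea = 0.66
E = 0.97 * 0.89 * 0.66 * 100 = 56.9778%

56.9778 %


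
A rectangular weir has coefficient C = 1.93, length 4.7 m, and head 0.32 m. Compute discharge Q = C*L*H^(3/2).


Q = C * L * H^(3/2) = 1.93 * 4.7 * 0.32^1.5 = 1.93 * 4.7 * 0.181019

1.6420 m^3/s


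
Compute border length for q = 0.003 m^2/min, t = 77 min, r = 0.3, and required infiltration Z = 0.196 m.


L = q*t/((1+r)*Z)
L = 0.003*77/((1+0.3)*0.196)
L = 0.231/0.2548

0.9066 m


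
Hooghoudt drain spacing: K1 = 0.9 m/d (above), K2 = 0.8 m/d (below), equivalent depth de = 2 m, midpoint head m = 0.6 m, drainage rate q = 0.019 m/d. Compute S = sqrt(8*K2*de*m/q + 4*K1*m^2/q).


S^2 = 8*K2*de*m/q + 4*K1*m^2/q
S^2 = 8*0.8*2*0.6/0.019 + 4*0.9*0.6^2/0.019
S = sqrt(472.4211)

21.7353 m


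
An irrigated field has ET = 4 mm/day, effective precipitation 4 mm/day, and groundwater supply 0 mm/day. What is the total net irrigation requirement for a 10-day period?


Daily deficit = ET - Pe - GW = 4 - 4 - 0 = 0 mm/day
NIR = 0 * 10 = 0 mm

0 mm


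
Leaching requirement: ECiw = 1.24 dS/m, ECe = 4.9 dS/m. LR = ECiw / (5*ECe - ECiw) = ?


LR = ECiw / (5*ECe - ECiw)
LR = 1.24 / (5*4.9 - 1.24)
LR = 1.24 / 23.2600

0.0533


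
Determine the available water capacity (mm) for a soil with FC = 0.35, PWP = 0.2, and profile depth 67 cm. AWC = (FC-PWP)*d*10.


AWC = (FC - PWP) * d * 10
AWC = (0.35 - 0.2) * 67 * 10
AWC = 0.1500 * 67 * 10

100.5000 mm


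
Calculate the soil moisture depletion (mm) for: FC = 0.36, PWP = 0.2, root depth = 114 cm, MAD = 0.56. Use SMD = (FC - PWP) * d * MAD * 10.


SMD = (FC - PWP) * d * MAD * 10
SMD = (0.36 - 0.2) * 114 * 0.56 * 10
SMD = 0.1600 * 114 * 0.56 * 10

102.1440 mm


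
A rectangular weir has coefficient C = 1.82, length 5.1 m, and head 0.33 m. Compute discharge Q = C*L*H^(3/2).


Q = C * L * H^(3/2) = 1.82 * 5.1 * 0.33^1.5 = 1.82 * 5.1 * 0.189571

1.7596 m^3/s


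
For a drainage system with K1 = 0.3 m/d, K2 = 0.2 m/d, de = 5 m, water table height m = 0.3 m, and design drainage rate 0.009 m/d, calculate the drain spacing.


S^2 = 8*K2*de*m/q + 4*K1*m^2/q
S^2 = 8*0.2*5*0.3/0.009 + 4*0.3*0.3^2/0.009
S = sqrt(278.6667)

16.6933 m


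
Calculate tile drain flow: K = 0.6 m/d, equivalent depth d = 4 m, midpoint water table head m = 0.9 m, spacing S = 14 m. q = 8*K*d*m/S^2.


q = 8*K*d*m/S^2
q = 8*0.6*4*0.9/14^2
q = 17.2800 / 196

0.0882 m/d


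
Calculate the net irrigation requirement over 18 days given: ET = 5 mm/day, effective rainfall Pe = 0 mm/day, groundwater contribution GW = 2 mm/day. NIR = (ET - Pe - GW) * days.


Daily deficit = ET - Pe - GW = 5 - 0 - 2 = 3 mm/day
NIR = 3 * 18 = 54 mm

54.0000 mm


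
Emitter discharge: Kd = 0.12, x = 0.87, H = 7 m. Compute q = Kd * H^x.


q = Kd * H^x = 0.12 * 7^0.87 = 0.12 * 5.435447

0.6523 L/h


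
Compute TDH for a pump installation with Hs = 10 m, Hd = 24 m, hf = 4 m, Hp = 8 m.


TDH = Hs + Hd + hf + Hp = 10 + 24 + 4 + 8 = 46

46 m


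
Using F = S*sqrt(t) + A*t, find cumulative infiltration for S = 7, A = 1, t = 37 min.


F = S*sqrt(t) + A*t
F = 7*sqrt(37) + 1*37
F = 7*6.082763 + 37

79.5793 mm


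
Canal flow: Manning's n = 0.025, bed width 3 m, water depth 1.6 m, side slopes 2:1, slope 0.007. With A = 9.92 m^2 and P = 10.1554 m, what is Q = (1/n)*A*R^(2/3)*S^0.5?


R = A/P = 9.92/10.1554 = 0.976820
Q = (1/0.025) * 9.92 * 0.976820^(2/3) * 0.007^0.5

32.6836 m^3/s


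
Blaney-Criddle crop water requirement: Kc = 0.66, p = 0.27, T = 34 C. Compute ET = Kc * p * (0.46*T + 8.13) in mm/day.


ET = Kc * p * (0.46*T + 8.13)
ET = 0.66 * 0.27 * (0.46*34 + 8.13)
ET = 0.66 * 0.27 * 23.7700

4.2358 mm/day


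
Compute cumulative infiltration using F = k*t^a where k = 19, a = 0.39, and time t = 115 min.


F = k * t^a = 19 * 115^0.39
F = 19 * 6.363150

120.8999 mm


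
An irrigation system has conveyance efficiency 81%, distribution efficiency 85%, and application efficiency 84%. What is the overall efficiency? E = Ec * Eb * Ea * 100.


Ec = 0.81, Eb = 0.85, Ea = 0.84
E = 0.81 * 0.85 * 0.84 * 100 = 57.8340%

57.8340 %


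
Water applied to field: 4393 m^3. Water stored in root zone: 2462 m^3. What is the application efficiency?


Ea = V_root / V_field * 100 = 2462 / 4393 * 100 = 56.0437%

56.0437 %


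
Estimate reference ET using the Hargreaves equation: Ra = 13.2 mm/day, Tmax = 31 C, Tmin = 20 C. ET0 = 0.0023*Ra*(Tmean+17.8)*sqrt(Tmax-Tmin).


Tmean = (Tmax + Tmin)/2 = (31 + 20)/2 = 25.5
ET0 = 0.0023 * 13.2 * (25.5 + 17.8) * sqrt(31 - 20)
ET0 = 0.0023 * 13.2 * 43.3 * 3.316625

4.3600 mm/day


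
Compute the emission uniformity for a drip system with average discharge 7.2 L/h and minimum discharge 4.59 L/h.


EU = (q_min/q_avg)*100 = (4.59/7.2)*100 = 63.7500%

63.7500 %


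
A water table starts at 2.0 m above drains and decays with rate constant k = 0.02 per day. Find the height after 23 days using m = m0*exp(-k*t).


m = m0 * exp(-k*t)
m = 2.0 * exp(-0.02 * 23)
m = 2.0 * exp(-0.4600)

1.2626 m


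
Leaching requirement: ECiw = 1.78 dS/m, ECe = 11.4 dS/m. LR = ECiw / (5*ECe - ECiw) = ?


LR = ECiw / (5*ECe - ECiw)
LR = 1.78 / (5*11.4 - 1.78)
LR = 1.78 / 55.2200

0.0322


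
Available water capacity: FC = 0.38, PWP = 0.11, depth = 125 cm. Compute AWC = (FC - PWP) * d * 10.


AWC = (FC - PWP) * d * 10
AWC = (0.38 - 0.11) * 125 * 10
AWC = 0.2700 * 125 * 10

337.5000 mm


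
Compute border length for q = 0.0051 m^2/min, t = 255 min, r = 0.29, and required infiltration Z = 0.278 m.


L = q*t/((1+r)*Z)
L = 0.0051*255/((1+0.29)*0.278)
L = 1.3005/0.35862

3.6264 m


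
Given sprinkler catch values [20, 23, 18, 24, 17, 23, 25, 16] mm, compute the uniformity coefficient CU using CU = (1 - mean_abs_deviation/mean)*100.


mean = 20.750000 mm
MAD = 3.000000 mm
CU = (1 - 3.000000/20.750000)*100

85.5422 %


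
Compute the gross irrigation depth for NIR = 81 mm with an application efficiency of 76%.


Ea = 76% = 0.76
GID = NIR / Ea = 81 / 0.76 = 106.5789 mm

106.5789 mm


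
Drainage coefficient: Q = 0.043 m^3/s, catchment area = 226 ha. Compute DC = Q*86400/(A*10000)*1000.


DC = Q * 86400 / (A * 10000) * 1000
DC = 0.043 * 86400 / (226 * 10000) * 1000
DC = 3715200.0000 / 2260000

1.6439 mm/day


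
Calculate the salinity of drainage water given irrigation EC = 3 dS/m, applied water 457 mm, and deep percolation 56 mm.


EC_dw = EC_iw * D_iw / D_dw
EC_dw = 3 * 457 / 56
EC_dw = 1371 / 56

24.4821 dS/m


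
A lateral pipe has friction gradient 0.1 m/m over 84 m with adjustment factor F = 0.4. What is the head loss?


hf = J * L * F = 0.1 * 84 * 0.4 = 3.3600 m

3.3600 m


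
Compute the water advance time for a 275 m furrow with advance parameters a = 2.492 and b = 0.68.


t = (L/a)^(1/b)
t = (275/2.492)^(1/0.68)
t = 110.353130^(1/0.68)

1009.4739 min


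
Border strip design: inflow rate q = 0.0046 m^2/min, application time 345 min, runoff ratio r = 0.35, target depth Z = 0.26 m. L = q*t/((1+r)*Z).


L = q*t/((1+r)*Z)
L = 0.0046*345/((1+0.35)*0.26)
L = 1.587/0.351

4.5214 m


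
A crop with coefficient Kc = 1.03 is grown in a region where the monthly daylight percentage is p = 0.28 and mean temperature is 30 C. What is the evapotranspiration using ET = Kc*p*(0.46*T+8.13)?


ET = Kc * p * (0.46*T + 8.13)
ET = 1.03 * 0.28 * (0.46*30 + 8.13)
ET = 1.03 * 0.28 * 21.9300

6.3246 mm/day


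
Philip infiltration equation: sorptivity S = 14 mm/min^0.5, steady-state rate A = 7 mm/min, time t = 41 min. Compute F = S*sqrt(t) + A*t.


F = S*sqrt(t) + A*t
F = 14*sqrt(41) + 7*41
F = 14*6.403124 + 287

376.6437 mm


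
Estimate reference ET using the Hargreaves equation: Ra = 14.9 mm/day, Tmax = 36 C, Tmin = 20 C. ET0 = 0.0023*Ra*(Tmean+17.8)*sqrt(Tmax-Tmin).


Tmean = (Tmax + Tmin)/2 = (36 + 20)/2 = 28.0
ET0 = 0.0023 * 14.9 * (28.0 + 17.8) * sqrt(36 - 20)
ET0 = 0.0023 * 14.9 * 45.8 * 4.000000

6.2783 mm/day


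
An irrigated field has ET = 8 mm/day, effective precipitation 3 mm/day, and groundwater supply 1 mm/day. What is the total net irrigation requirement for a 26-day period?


Daily deficit = ET - Pe - GW = 8 - 3 - 1 = 4 mm/day
NIR = 4 * 26 = 104 mm

104.0000 mm


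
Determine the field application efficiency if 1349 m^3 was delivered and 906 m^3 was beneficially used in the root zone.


Ea = V_root / V_field * 100 = 906 / 1349 * 100 = 67.1609%

67.1609 %


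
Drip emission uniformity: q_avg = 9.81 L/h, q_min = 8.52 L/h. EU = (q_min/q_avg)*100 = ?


EU = (q_min/q_avg)*100 = (8.52/9.81)*100 = 86.8502%

86.8502 %


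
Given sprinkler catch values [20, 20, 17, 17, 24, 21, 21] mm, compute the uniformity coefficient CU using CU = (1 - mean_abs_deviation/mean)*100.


mean = 20.000000 mm
MAD = 1.714286 mm
CU = (1 - 1.714286/20.000000)*100

91.4286 %


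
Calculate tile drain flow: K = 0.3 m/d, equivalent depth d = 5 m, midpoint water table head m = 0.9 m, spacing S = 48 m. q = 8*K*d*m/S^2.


q = 8*K*d*m/S^2
q = 8*0.3*5*0.9/48^2
q = 10.8000 / 2304

0.0047 m/d


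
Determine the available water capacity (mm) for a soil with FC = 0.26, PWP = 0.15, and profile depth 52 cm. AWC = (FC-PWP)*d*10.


AWC = (FC - PWP) * d * 10
AWC = (0.26 - 0.15) * 52 * 10
AWC = 0.1100 * 52 * 10

57.2000 mm


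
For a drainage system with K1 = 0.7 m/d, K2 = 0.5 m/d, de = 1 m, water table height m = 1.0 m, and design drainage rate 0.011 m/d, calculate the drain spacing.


S^2 = 8*K2*de*m/q + 4*K1*m^2/q
S^2 = 8*0.5*1*1.0/0.011 + 4*0.7*1.0^2/0.011
S = sqrt(618.1818)

24.8633 m


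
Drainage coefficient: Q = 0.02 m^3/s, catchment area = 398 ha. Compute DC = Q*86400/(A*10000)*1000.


DC = Q * 86400 / (A * 10000) * 1000
DC = 0.02 * 86400 / (398 * 10000) * 1000
DC = 1728000.0000 / 3980000

0.4342 mm/day


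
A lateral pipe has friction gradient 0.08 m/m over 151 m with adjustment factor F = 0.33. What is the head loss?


hf = J * L * F = 0.08 * 151 * 0.33 = 3.9864 m

3.9864 m


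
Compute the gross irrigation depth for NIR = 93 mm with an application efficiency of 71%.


Ea = 71% = 0.71
GID = NIR / Ea = 93 / 0.71 = 130.9859 mm

130.9859 mm


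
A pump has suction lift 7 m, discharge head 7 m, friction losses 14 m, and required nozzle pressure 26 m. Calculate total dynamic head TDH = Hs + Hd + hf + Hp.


TDH = Hs + Hd + hf + Hp = 7 + 7 + 14 + 26 = 54

54 m


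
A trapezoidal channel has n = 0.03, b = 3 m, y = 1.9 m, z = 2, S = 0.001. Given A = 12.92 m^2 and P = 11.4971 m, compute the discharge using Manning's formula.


R = A/P = 12.92/11.4971 = 1.123762
Q = (1/0.03) * 12.92 * 1.123762^(2/3) * 0.001^0.5

14.7206 m^3/s


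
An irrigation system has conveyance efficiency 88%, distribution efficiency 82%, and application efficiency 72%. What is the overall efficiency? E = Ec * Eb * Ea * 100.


Ec = 0.88, Eb = 0.82, Ea = 0.72
E = 0.88 * 0.82 * 0.72 * 100 = 51.9552%

51.9552 %


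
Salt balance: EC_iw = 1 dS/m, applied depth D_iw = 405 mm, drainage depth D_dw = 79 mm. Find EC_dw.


EC_dw = EC_iw * D_iw / D_dw
EC_dw = 1 * 405 / 79
EC_dw = 405 / 79

5.1266 dS/m


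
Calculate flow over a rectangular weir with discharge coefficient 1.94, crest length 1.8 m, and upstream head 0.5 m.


Q = C * L * H^(3/2) = 1.94 * 1.8 * 0.5^1.5 = 1.94 * 1.8 * 0.353553

1.2346 m^3/s


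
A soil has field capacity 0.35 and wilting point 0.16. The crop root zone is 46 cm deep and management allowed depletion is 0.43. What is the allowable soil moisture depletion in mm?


SMD = (FC - PWP) * d * MAD * 10
SMD = (0.35 - 0.16) * 46 * 0.43 * 10
SMD = 0.1900 * 46 * 0.43 * 10

37.5820 mm


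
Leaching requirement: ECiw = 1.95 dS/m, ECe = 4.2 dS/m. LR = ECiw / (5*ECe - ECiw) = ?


LR = ECiw / (5*ECe - ECiw)
LR = 1.95 / (5*4.2 - 1.95)
LR = 1.95 / 19.0500

0.1024


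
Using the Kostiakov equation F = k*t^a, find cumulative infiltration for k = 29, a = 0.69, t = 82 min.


F = k * t^a = 29 * 82^0.69
F = 29 * 20.918549

606.6379 mm


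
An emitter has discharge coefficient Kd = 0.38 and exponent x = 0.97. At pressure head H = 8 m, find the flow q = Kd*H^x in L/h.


q = Kd * H^x = 0.38 * 8^0.97 = 0.38 * 7.516182

2.8561 L/h


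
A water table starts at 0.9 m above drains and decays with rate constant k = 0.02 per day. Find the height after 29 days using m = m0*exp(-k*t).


m = m0 * exp(-k*t)
m = 0.9 * exp(-0.02 * 29)
m = 0.9 * exp(-0.5800)

0.5039 m


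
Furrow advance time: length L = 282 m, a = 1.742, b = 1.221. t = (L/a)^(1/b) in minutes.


t = (L/a)^(1/b)
t = (282/1.742)^(1/1.221)
t = 161.882893^(1/1.221)

64.4670 min


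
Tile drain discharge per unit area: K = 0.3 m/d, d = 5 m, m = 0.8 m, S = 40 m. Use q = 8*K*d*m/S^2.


q = 8*K*d*m/S^2
q = 8*0.3*5*0.8/40^2
q = 9.6000 / 1600

0.0060 m/d


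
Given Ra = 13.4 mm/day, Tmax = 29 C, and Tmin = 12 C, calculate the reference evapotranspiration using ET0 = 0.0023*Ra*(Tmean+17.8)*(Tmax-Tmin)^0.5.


Tmean = (Tmax + Tmin)/2 = (29 + 12)/2 = 20.5
ET0 = 0.0023 * 13.4 * (20.5 + 17.8) * sqrt(29 - 12)
ET0 = 0.0023 * 13.4 * 38.3 * 4.123106

4.8669 mm/day


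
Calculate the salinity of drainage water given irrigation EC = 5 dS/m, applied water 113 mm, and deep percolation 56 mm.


EC_dw = EC_iw * D_iw / D_dw
EC_dw = 5 * 113 / 56
EC_dw = 565 / 56

10.0893 dS/m


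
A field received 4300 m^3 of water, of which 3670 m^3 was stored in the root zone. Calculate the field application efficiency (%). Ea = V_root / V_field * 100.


Ea = V_root / V_field * 100 = 3670 / 4300 * 100 = 85.3488%

85.3488 %


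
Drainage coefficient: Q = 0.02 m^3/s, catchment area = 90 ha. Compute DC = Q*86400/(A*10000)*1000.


DC = Q * 86400 / (A * 10000) * 1000
DC = 0.02 * 86400 / (90 * 10000) * 1000
DC = 1728000.0000 / 900000

1.9200 mm/day


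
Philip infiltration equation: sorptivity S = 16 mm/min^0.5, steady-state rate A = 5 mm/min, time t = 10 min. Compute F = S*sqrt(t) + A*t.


F = S*sqrt(t) + A*t
F = 16*sqrt(10) + 5*10
F = 16*3.162278 + 50

100.5964 mm


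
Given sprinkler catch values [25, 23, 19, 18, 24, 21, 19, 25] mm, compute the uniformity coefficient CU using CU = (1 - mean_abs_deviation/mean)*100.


mean = 21.750000 mm
MAD = 2.500000 mm
CU = (1 - 2.500000/21.750000)*100

88.5057 %


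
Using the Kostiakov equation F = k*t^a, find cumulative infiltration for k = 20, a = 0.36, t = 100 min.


F = k * t^a = 20 * 100^0.36
F = 20 * 5.248075

104.9615 mm


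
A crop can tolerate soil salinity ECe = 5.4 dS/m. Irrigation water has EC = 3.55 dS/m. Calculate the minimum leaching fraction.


LR = ECiw / (5*ECe - ECiw)
LR = 3.55 / (5*5.4 - 3.55)
LR = 3.55 / 23.4500

0.1514


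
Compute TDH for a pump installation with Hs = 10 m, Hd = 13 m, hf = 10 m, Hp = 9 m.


TDH = Hs + Hd + hf + Hp = 10 + 13 + 10 + 9 = 42

42 m


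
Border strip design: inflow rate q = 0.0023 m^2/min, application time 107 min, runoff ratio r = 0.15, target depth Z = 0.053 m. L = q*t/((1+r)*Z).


L = q*t/((1+r)*Z)
L = 0.0023*107/((1+0.15)*0.053)
L = 0.2461/0.06095

4.0377 m


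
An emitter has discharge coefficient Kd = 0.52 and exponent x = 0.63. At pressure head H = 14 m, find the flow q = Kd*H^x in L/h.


q = Kd * H^x = 0.52 * 14^0.63 = 0.52 * 5.273035

2.7420 L/h


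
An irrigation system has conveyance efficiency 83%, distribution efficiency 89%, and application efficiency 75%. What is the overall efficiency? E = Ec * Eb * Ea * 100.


Ec = 0.83, Eb = 0.89, Ea = 0.75
E = 0.83 * 0.89 * 0.75 * 100 = 55.4025%

55.4025 %


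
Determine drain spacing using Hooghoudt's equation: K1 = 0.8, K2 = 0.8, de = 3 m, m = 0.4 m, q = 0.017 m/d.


S^2 = 8*K2*de*m/q + 4*K1*m^2/q
S^2 = 8*0.8*3*0.4/0.017 + 4*0.8*0.4^2/0.017
S = sqrt(481.8824)

21.9518 m


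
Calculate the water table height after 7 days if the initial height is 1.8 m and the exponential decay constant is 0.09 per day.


m = m0 * exp(-k*t)
m = 1.8 * exp(-0.09 * 7)
m = 1.8 * exp(-0.6300)

0.9587 m


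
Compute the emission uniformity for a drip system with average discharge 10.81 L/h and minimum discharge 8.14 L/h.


EU = (q_min/q_avg)*100 = (8.14/10.81)*100 = 75.3006%

75.3006 %


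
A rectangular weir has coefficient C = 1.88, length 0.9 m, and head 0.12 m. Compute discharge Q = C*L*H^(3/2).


Q = C * L * H^(3/2) = 1.88 * 0.9 * 0.12^1.5 = 1.88 * 0.9 * 0.041569

0.0703 m^3/s


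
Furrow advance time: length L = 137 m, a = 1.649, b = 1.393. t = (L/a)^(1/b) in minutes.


t = (L/a)^(1/b)
t = (137/1.649)^(1/1.393)
t = 83.080655^(1/1.393)

23.8760 min


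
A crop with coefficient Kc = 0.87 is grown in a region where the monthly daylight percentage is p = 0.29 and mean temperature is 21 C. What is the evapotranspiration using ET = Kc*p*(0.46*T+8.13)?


ET = Kc * p * (0.46*T + 8.13)
ET = 0.87 * 0.29 * (0.46*21 + 8.13)
ET = 0.87 * 0.29 * 17.7900

4.4884 mm/day


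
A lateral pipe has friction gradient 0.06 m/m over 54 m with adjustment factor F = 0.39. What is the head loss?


hf = J * L * F = 0.06 * 54 * 0.39 = 1.2636 m

1.2636 m


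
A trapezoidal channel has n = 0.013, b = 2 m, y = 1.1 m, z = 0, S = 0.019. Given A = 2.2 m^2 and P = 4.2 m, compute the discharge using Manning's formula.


R = A/P = 2.2/4.2 = 0.523810
Q = (1/0.013) * 2.2 * 0.523810^(2/3) * 0.019^0.5

15.1579 m^3/s


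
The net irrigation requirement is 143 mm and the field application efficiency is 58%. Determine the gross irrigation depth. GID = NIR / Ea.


Ea = 58% = 0.58
GID = NIR / Ea = 143 / 0.58 = 246.5517 mm

246.5517 mm


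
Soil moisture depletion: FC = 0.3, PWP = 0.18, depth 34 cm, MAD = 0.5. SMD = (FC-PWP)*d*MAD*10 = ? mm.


SMD = (FC - PWP) * d * MAD * 10
SMD = (0.3 - 0.18) * 34 * 0.5 * 10
SMD = 0.1200 * 34 * 0.5 * 10

20.4000 mm


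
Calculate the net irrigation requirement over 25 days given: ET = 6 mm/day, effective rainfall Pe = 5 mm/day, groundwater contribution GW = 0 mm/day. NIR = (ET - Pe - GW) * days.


Daily deficit = ET - Pe - GW = 6 - 5 - 0 = 1 mm/day
NIR = 1 * 25 = 25 mm

25.0000 mm


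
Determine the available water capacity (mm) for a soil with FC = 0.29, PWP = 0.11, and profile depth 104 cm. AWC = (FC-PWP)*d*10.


AWC = (FC - PWP) * d * 10
AWC = (0.29 - 0.11) * 104 * 10
AWC = 0.1800 * 104 * 10

187.2000 mm


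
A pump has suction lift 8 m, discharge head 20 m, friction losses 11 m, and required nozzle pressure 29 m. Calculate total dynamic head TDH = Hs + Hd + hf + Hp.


TDH = Hs + Hd + hf + Hp = 8 + 20 + 11 + 29 = 68

68 m


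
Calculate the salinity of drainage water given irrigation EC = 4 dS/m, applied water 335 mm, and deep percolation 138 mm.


EC_dw = EC_iw * D_iw / D_dw
EC_dw = 4 * 335 / 138
EC_dw = 1340 / 138

9.7101 dS/m


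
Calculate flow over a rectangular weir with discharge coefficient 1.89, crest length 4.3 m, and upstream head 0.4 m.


Q = C * L * H^(3/2) = 1.89 * 4.3 * 0.4^1.5 = 1.89 * 4.3 * 0.252982

2.0560 m^3/s


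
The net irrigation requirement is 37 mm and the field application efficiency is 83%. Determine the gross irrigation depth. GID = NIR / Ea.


Ea = 83% = 0.83
GID = NIR / Ea = 37 / 0.83 = 44.5783 mm

44.5783 mm


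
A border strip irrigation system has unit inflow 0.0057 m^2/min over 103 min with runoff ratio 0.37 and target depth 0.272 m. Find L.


L = q*t/((1+r)*Z)
L = 0.0057*103/((1+0.37)*0.272)
L = 0.5871/0.37264

1.5755 m


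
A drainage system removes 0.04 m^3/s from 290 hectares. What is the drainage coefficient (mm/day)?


DC = Q * 86400 / (A * 10000) * 1000
DC = 0.04 * 86400 / (290 * 10000) * 1000
DC = 3456000.0000 / 2900000

1.1917 mm/day


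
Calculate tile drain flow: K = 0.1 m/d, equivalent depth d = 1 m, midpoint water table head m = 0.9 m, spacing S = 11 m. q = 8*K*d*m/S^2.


q = 8*K*d*m/S^2
q = 8*0.1*1*0.9/11^2
q = 0.7200 / 121

0.0060 m/d


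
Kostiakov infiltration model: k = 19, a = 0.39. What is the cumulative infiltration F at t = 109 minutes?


F = k * t^a = 19 * 109^0.39
F = 19 * 6.231554

118.3995 mm


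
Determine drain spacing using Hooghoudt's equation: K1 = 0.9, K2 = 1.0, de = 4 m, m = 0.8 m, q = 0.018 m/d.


S^2 = 8*K2*de*m/q + 4*K1*m^2/q
S^2 = 8*1.0*4*0.8/0.018 + 4*0.9*0.8^2/0.018
S = sqrt(1550.2222)

39.3729 m


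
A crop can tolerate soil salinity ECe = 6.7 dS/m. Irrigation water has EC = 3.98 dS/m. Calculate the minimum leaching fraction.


LR = ECiw / (5*ECe - ECiw)
LR = 3.98 / (5*6.7 - 3.98)
LR = 3.98 / 29.5200

0.1348


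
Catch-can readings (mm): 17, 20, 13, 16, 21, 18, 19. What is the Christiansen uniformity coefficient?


mean = 17.714286 mm
MAD = 2.040816 mm
CU = (1 - 2.040816/17.714286)*100

88.4793 %


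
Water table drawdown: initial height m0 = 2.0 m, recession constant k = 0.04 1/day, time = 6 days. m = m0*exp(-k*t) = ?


m = m0 * exp(-k*t)
m = 2.0 * exp(-0.04 * 6)
m = 2.0 * exp(-0.2400)

1.5733 m


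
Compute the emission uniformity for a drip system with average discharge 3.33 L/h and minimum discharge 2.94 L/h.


EU = (q_min/q_avg)*100 = (2.94/3.33)*100 = 88.2883%

88.2883 %


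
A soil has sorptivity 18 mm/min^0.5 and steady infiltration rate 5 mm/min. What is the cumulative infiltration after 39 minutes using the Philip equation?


F = S*sqrt(t) + A*t
F = 18*sqrt(39) + 5*39
F = 18*6.244998 + 195

307.4100 mm


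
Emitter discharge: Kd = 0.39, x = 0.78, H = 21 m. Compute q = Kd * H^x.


q = Kd * H^x = 0.39 * 21^0.78 = 0.39 * 10.748084

4.1918 L/h


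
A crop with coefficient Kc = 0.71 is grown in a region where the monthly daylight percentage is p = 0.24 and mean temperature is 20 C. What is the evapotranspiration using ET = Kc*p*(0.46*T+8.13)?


ET = Kc * p * (0.46*T + 8.13)
ET = 0.71 * 0.24 * (0.46*20 + 8.13)
ET = 0.71 * 0.24 * 17.3300

2.9530 mm/day


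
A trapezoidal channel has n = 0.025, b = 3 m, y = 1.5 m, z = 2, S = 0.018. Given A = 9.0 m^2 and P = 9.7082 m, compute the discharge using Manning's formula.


R = A/P = 9.0/9.7082 = 0.927051
Q = (1/0.025) * 9.0 * 0.927051^(2/3) * 0.018^0.5

45.9206 m^3/s


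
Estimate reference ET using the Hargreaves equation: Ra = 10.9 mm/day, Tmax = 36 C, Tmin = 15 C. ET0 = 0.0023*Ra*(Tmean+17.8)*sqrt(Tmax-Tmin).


Tmean = (Tmax + Tmin)/2 = (36 + 15)/2 = 25.5
ET0 = 0.0023 * 10.9 * (25.5 + 17.8) * sqrt(36 - 15)
ET0 = 0.0023 * 10.9 * 43.3 * 4.582576

4.9745 mm/day


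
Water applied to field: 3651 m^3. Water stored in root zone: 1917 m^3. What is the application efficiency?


Ea = V_root / V_field * 100 = 1917 / 3651 * 100 = 52.5062%

52.5062 %


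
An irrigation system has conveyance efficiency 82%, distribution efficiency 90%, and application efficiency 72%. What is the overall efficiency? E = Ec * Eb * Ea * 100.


Ec = 0.82, Eb = 0.9, Ea = 0.72
E = 0.82 * 0.9 * 0.72 * 100 = 53.1360%

53.1360 %


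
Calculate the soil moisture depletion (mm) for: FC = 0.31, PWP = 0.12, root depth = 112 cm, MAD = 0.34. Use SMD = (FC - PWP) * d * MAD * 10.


SMD = (FC - PWP) * d * MAD * 10
SMD = (0.31 - 0.12) * 112 * 0.34 * 10
SMD = 0.1900 * 112 * 0.34 * 10

72.3520 mm


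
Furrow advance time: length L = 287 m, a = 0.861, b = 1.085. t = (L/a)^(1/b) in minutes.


t = (L/a)^(1/b)
t = (287/0.861)^(1/1.085)
t = 333.333333^(1/1.085)

211.4627 min


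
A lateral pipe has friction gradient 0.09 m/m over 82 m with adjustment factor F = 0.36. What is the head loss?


hf = J * L * F = 0.09 * 82 * 0.36 = 2.6568 m

2.6568 m


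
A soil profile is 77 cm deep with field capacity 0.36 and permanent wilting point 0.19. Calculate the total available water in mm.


AWC = (FC - PWP) * d * 10
AWC = (0.36 - 0.19) * 77 * 10
AWC = 0.1700 * 77 * 10

130.9000 mm


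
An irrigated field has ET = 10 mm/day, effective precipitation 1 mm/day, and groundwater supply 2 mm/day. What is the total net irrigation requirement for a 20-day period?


Daily deficit = ET - Pe - GW = 10 - 1 - 2 = 7 mm/day
NIR = 7 * 20 = 140 mm

140.0000 mm


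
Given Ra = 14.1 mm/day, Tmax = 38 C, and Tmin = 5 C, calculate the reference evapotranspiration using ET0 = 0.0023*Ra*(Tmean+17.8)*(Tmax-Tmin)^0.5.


Tmean = (Tmax + Tmin)/2 = (38 + 5)/2 = 21.5
ET0 = 0.0023 * 14.1 * (21.5 + 17.8) * sqrt(38 - 5)
ET0 = 0.0023 * 14.1 * 39.3 * 5.744563

7.3214 mm/day


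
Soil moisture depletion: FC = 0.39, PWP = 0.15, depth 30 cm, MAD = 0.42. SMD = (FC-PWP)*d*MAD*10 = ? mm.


SMD = (FC - PWP) * d * MAD * 10
SMD = (0.39 - 0.15) * 30 * 0.42 * 10
SMD = 0.2400 * 30 * 0.42 * 10

30.2400 mm


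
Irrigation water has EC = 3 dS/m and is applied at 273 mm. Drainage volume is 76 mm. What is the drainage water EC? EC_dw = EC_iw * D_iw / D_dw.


EC_dw = EC_iw * D_iw / D_dw
EC_dw = 3 * 273 / 76
EC_dw = 819 / 76

10.7763 dS/m


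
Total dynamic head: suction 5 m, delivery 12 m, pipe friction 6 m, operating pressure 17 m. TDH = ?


TDH = Hs + Hd + hf + Hp = 5 + 12 + 6 + 17 = 40

40 m


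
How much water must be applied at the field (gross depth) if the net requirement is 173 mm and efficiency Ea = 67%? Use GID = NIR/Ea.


Ea = 67% = 0.67
GID = NIR / Ea = 173 / 0.67 = 258.2090 mm

258.2090 mm


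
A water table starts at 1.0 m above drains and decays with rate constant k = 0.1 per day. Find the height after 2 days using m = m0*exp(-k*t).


m = m0 * exp(-k*t)
m = 1.0 * exp(-0.1 * 2)
m = 1.0 * exp(-0.2000)

0.8187 m


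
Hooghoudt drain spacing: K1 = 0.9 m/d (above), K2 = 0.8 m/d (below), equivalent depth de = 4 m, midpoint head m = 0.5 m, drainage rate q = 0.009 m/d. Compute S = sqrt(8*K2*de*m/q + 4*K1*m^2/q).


S^2 = 8*K2*de*m/q + 4*K1*m^2/q
S^2 = 8*0.8*4*0.5/0.009 + 4*0.9*0.5^2/0.009
S = sqrt(1522.2222)

39.0157 m


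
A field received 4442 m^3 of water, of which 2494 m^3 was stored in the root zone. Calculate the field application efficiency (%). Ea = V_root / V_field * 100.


Ea = V_root / V_field * 100 = 2494 / 4442 * 100 = 56.1459%

56.1459 %


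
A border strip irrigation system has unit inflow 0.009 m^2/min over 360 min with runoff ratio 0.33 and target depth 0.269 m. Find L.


L = q*t/((1+r)*Z)
L = 0.009*360/((1+0.33)*0.269)
L = 3.24/0.35777

9.0561 m
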